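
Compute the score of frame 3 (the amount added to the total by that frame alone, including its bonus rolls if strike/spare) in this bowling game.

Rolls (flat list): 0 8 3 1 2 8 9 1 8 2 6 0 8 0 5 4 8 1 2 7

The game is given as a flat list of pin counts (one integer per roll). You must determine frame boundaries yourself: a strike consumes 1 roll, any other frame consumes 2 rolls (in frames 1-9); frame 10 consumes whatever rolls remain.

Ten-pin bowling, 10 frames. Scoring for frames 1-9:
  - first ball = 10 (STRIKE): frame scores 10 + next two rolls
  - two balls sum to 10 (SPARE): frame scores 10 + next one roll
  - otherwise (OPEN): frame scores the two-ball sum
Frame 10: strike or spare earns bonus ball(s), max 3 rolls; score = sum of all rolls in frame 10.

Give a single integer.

Frame 1: OPEN (0+8=8). Cumulative: 8
Frame 2: OPEN (3+1=4). Cumulative: 12
Frame 3: SPARE (2+8=10). 10 + next roll (9) = 19. Cumulative: 31
Frame 4: SPARE (9+1=10). 10 + next roll (8) = 18. Cumulative: 49
Frame 5: SPARE (8+2=10). 10 + next roll (6) = 16. Cumulative: 65

Answer: 19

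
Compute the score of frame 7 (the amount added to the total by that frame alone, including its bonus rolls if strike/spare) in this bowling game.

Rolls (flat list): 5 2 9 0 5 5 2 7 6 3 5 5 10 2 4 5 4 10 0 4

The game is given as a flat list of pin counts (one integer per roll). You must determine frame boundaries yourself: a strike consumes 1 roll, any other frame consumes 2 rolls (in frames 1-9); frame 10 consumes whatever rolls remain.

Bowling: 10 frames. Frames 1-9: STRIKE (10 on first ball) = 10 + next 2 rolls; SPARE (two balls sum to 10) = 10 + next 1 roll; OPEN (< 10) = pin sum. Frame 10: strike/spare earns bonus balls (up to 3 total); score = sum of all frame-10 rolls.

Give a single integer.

Answer: 16

Derivation:
Frame 1: OPEN (5+2=7). Cumulative: 7
Frame 2: OPEN (9+0=9). Cumulative: 16
Frame 3: SPARE (5+5=10). 10 + next roll (2) = 12. Cumulative: 28
Frame 4: OPEN (2+7=9). Cumulative: 37
Frame 5: OPEN (6+3=9). Cumulative: 46
Frame 6: SPARE (5+5=10). 10 + next roll (10) = 20. Cumulative: 66
Frame 7: STRIKE. 10 + next two rolls (2+4) = 16. Cumulative: 82
Frame 8: OPEN (2+4=6). Cumulative: 88
Frame 9: OPEN (5+4=9). Cumulative: 97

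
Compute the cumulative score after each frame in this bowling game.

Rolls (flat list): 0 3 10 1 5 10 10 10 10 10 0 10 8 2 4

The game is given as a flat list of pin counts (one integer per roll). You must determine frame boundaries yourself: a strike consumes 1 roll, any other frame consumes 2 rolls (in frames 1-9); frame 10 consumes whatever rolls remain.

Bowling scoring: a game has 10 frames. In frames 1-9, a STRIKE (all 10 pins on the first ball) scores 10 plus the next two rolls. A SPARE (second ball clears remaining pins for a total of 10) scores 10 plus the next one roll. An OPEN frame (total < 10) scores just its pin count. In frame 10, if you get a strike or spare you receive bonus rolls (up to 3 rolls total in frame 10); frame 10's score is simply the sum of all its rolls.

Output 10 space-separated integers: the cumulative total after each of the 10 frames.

Answer: 3 19 25 55 85 115 135 155 173 187

Derivation:
Frame 1: OPEN (0+3=3). Cumulative: 3
Frame 2: STRIKE. 10 + next two rolls (1+5) = 16. Cumulative: 19
Frame 3: OPEN (1+5=6). Cumulative: 25
Frame 4: STRIKE. 10 + next two rolls (10+10) = 30. Cumulative: 55
Frame 5: STRIKE. 10 + next two rolls (10+10) = 30. Cumulative: 85
Frame 6: STRIKE. 10 + next two rolls (10+10) = 30. Cumulative: 115
Frame 7: STRIKE. 10 + next two rolls (10+0) = 20. Cumulative: 135
Frame 8: STRIKE. 10 + next two rolls (0+10) = 20. Cumulative: 155
Frame 9: SPARE (0+10=10). 10 + next roll (8) = 18. Cumulative: 173
Frame 10: SPARE. Sum of all frame-10 rolls (8+2+4) = 14. Cumulative: 187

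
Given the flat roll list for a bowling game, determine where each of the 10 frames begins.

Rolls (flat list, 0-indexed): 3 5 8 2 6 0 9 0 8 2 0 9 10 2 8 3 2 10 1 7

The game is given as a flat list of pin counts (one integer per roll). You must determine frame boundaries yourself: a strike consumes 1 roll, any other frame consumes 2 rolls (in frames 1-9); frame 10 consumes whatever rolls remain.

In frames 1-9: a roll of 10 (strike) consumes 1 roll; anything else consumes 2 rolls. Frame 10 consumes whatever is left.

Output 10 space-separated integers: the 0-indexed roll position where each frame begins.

Answer: 0 2 4 6 8 10 12 13 15 17

Derivation:
Frame 1 starts at roll index 0: rolls=3,5 (sum=8), consumes 2 rolls
Frame 2 starts at roll index 2: rolls=8,2 (sum=10), consumes 2 rolls
Frame 3 starts at roll index 4: rolls=6,0 (sum=6), consumes 2 rolls
Frame 4 starts at roll index 6: rolls=9,0 (sum=9), consumes 2 rolls
Frame 5 starts at roll index 8: rolls=8,2 (sum=10), consumes 2 rolls
Frame 6 starts at roll index 10: rolls=0,9 (sum=9), consumes 2 rolls
Frame 7 starts at roll index 12: roll=10 (strike), consumes 1 roll
Frame 8 starts at roll index 13: rolls=2,8 (sum=10), consumes 2 rolls
Frame 9 starts at roll index 15: rolls=3,2 (sum=5), consumes 2 rolls
Frame 10 starts at roll index 17: 3 remaining rolls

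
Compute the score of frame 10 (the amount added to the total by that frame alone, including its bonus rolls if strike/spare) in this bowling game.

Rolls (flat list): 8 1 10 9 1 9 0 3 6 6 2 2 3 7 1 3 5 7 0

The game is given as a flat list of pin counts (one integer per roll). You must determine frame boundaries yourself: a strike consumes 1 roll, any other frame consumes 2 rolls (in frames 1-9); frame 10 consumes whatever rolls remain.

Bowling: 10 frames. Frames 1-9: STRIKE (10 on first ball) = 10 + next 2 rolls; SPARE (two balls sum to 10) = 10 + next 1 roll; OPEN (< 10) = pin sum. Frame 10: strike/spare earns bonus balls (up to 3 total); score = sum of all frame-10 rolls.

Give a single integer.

Frame 1: OPEN (8+1=9). Cumulative: 9
Frame 2: STRIKE. 10 + next two rolls (9+1) = 20. Cumulative: 29
Frame 3: SPARE (9+1=10). 10 + next roll (9) = 19. Cumulative: 48
Frame 4: OPEN (9+0=9). Cumulative: 57
Frame 5: OPEN (3+6=9). Cumulative: 66
Frame 6: OPEN (6+2=8). Cumulative: 74
Frame 7: OPEN (2+3=5). Cumulative: 79
Frame 8: OPEN (7+1=8). Cumulative: 87
Frame 9: OPEN (3+5=8). Cumulative: 95
Frame 10: OPEN. Sum of all frame-10 rolls (7+0) = 7. Cumulative: 102

Answer: 7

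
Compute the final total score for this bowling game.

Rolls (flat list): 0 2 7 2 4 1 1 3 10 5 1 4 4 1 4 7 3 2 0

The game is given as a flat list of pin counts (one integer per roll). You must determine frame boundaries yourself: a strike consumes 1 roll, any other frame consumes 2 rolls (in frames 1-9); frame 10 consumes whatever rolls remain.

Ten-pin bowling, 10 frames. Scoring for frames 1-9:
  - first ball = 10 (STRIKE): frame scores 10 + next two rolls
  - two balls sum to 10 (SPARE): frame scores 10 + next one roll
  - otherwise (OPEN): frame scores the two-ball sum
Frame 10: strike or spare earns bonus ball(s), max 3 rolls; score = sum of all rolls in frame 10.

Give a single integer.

Answer: 69

Derivation:
Frame 1: OPEN (0+2=2). Cumulative: 2
Frame 2: OPEN (7+2=9). Cumulative: 11
Frame 3: OPEN (4+1=5). Cumulative: 16
Frame 4: OPEN (1+3=4). Cumulative: 20
Frame 5: STRIKE. 10 + next two rolls (5+1) = 16. Cumulative: 36
Frame 6: OPEN (5+1=6). Cumulative: 42
Frame 7: OPEN (4+4=8). Cumulative: 50
Frame 8: OPEN (1+4=5). Cumulative: 55
Frame 9: SPARE (7+3=10). 10 + next roll (2) = 12. Cumulative: 67
Frame 10: OPEN. Sum of all frame-10 rolls (2+0) = 2. Cumulative: 69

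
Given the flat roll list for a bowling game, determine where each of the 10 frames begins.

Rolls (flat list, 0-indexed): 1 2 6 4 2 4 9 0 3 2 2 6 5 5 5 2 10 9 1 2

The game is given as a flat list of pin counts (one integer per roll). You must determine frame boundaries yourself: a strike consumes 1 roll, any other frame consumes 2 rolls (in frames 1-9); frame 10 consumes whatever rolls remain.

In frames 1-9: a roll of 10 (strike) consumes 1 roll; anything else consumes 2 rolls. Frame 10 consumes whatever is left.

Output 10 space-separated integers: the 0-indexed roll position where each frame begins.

Answer: 0 2 4 6 8 10 12 14 16 17

Derivation:
Frame 1 starts at roll index 0: rolls=1,2 (sum=3), consumes 2 rolls
Frame 2 starts at roll index 2: rolls=6,4 (sum=10), consumes 2 rolls
Frame 3 starts at roll index 4: rolls=2,4 (sum=6), consumes 2 rolls
Frame 4 starts at roll index 6: rolls=9,0 (sum=9), consumes 2 rolls
Frame 5 starts at roll index 8: rolls=3,2 (sum=5), consumes 2 rolls
Frame 6 starts at roll index 10: rolls=2,6 (sum=8), consumes 2 rolls
Frame 7 starts at roll index 12: rolls=5,5 (sum=10), consumes 2 rolls
Frame 8 starts at roll index 14: rolls=5,2 (sum=7), consumes 2 rolls
Frame 9 starts at roll index 16: roll=10 (strike), consumes 1 roll
Frame 10 starts at roll index 17: 3 remaining rolls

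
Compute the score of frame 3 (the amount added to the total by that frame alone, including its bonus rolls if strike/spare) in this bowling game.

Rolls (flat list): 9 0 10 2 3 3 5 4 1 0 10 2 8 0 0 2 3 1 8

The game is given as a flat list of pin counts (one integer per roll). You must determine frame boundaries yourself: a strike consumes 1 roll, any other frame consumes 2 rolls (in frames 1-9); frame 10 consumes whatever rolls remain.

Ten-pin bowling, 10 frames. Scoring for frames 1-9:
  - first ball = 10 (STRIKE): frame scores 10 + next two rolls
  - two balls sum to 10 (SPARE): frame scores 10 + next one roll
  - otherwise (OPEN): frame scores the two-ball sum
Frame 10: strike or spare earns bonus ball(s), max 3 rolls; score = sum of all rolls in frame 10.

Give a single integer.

Frame 1: OPEN (9+0=9). Cumulative: 9
Frame 2: STRIKE. 10 + next two rolls (2+3) = 15. Cumulative: 24
Frame 3: OPEN (2+3=5). Cumulative: 29
Frame 4: OPEN (3+5=8). Cumulative: 37
Frame 5: OPEN (4+1=5). Cumulative: 42

Answer: 5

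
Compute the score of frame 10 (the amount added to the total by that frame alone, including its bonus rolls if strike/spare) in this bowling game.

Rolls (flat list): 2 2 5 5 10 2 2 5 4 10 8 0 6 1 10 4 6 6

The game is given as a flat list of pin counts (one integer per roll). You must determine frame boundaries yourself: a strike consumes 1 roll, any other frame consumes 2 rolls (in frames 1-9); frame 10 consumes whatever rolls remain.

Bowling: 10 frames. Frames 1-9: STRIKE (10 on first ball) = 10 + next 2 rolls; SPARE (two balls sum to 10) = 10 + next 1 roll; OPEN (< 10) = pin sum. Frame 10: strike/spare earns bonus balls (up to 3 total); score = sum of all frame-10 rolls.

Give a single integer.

Frame 1: OPEN (2+2=4). Cumulative: 4
Frame 2: SPARE (5+5=10). 10 + next roll (10) = 20. Cumulative: 24
Frame 3: STRIKE. 10 + next two rolls (2+2) = 14. Cumulative: 38
Frame 4: OPEN (2+2=4). Cumulative: 42
Frame 5: OPEN (5+4=9). Cumulative: 51
Frame 6: STRIKE. 10 + next two rolls (8+0) = 18. Cumulative: 69
Frame 7: OPEN (8+0=8). Cumulative: 77
Frame 8: OPEN (6+1=7). Cumulative: 84
Frame 9: STRIKE. 10 + next two rolls (4+6) = 20. Cumulative: 104
Frame 10: SPARE. Sum of all frame-10 rolls (4+6+6) = 16. Cumulative: 120

Answer: 16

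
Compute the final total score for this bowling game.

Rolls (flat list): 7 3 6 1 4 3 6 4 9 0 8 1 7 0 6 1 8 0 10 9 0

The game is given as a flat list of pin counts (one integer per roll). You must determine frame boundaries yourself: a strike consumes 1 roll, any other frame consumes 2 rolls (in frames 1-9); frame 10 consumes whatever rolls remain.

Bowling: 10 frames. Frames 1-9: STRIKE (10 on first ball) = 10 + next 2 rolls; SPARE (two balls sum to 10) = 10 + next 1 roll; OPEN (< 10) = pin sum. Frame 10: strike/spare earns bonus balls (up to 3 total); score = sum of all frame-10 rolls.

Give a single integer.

Answer: 108

Derivation:
Frame 1: SPARE (7+3=10). 10 + next roll (6) = 16. Cumulative: 16
Frame 2: OPEN (6+1=7). Cumulative: 23
Frame 3: OPEN (4+3=7). Cumulative: 30
Frame 4: SPARE (6+4=10). 10 + next roll (9) = 19. Cumulative: 49
Frame 5: OPEN (9+0=9). Cumulative: 58
Frame 6: OPEN (8+1=9). Cumulative: 67
Frame 7: OPEN (7+0=7). Cumulative: 74
Frame 8: OPEN (6+1=7). Cumulative: 81
Frame 9: OPEN (8+0=8). Cumulative: 89
Frame 10: STRIKE. Sum of all frame-10 rolls (10+9+0) = 19. Cumulative: 108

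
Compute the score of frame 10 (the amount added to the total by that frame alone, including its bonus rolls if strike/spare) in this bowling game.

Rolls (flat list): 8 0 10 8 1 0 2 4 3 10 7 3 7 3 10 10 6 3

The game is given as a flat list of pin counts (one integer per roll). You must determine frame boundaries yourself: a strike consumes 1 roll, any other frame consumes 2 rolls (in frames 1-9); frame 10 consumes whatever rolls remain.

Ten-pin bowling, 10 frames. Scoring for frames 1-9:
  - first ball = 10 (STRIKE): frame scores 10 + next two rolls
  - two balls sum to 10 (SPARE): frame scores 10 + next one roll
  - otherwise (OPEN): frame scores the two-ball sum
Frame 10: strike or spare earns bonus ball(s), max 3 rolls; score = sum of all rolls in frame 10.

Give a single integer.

Frame 1: OPEN (8+0=8). Cumulative: 8
Frame 2: STRIKE. 10 + next two rolls (8+1) = 19. Cumulative: 27
Frame 3: OPEN (8+1=9). Cumulative: 36
Frame 4: OPEN (0+2=2). Cumulative: 38
Frame 5: OPEN (4+3=7). Cumulative: 45
Frame 6: STRIKE. 10 + next two rolls (7+3) = 20. Cumulative: 65
Frame 7: SPARE (7+3=10). 10 + next roll (7) = 17. Cumulative: 82
Frame 8: SPARE (7+3=10). 10 + next roll (10) = 20. Cumulative: 102
Frame 9: STRIKE. 10 + next two rolls (10+6) = 26. Cumulative: 128
Frame 10: STRIKE. Sum of all frame-10 rolls (10+6+3) = 19. Cumulative: 147

Answer: 19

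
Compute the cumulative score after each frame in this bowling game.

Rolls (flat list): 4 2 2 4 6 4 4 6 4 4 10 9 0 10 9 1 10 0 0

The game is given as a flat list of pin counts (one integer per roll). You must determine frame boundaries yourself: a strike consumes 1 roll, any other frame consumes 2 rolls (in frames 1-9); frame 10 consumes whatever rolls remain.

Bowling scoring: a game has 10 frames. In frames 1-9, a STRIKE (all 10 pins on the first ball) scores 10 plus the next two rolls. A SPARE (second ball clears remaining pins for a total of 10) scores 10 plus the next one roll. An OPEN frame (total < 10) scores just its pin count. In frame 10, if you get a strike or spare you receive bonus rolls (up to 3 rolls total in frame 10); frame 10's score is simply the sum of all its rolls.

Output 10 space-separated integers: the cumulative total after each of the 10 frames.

Frame 1: OPEN (4+2=6). Cumulative: 6
Frame 2: OPEN (2+4=6). Cumulative: 12
Frame 3: SPARE (6+4=10). 10 + next roll (4) = 14. Cumulative: 26
Frame 4: SPARE (4+6=10). 10 + next roll (4) = 14. Cumulative: 40
Frame 5: OPEN (4+4=8). Cumulative: 48
Frame 6: STRIKE. 10 + next two rolls (9+0) = 19. Cumulative: 67
Frame 7: OPEN (9+0=9). Cumulative: 76
Frame 8: STRIKE. 10 + next two rolls (9+1) = 20. Cumulative: 96
Frame 9: SPARE (9+1=10). 10 + next roll (10) = 20. Cumulative: 116
Frame 10: STRIKE. Sum of all frame-10 rolls (10+0+0) = 10. Cumulative: 126

Answer: 6 12 26 40 48 67 76 96 116 126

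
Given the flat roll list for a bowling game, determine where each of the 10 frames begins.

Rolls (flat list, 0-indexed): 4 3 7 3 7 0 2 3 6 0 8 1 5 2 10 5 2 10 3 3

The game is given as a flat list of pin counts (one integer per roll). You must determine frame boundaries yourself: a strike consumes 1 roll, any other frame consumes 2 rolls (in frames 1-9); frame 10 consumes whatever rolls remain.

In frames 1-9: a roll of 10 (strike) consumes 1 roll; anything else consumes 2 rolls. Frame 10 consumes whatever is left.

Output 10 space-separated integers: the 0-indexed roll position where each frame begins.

Answer: 0 2 4 6 8 10 12 14 15 17

Derivation:
Frame 1 starts at roll index 0: rolls=4,3 (sum=7), consumes 2 rolls
Frame 2 starts at roll index 2: rolls=7,3 (sum=10), consumes 2 rolls
Frame 3 starts at roll index 4: rolls=7,0 (sum=7), consumes 2 rolls
Frame 4 starts at roll index 6: rolls=2,3 (sum=5), consumes 2 rolls
Frame 5 starts at roll index 8: rolls=6,0 (sum=6), consumes 2 rolls
Frame 6 starts at roll index 10: rolls=8,1 (sum=9), consumes 2 rolls
Frame 7 starts at roll index 12: rolls=5,2 (sum=7), consumes 2 rolls
Frame 8 starts at roll index 14: roll=10 (strike), consumes 1 roll
Frame 9 starts at roll index 15: rolls=5,2 (sum=7), consumes 2 rolls
Frame 10 starts at roll index 17: 3 remaining rolls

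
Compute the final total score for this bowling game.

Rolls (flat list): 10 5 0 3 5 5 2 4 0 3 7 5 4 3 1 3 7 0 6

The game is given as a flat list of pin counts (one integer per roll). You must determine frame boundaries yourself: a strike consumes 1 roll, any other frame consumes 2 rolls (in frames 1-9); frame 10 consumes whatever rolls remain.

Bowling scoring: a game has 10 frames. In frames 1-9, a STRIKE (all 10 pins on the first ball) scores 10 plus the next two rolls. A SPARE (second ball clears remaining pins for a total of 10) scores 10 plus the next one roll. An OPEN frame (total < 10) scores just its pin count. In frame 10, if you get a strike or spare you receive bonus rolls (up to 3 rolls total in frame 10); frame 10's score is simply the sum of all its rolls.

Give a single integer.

Frame 1: STRIKE. 10 + next two rolls (5+0) = 15. Cumulative: 15
Frame 2: OPEN (5+0=5). Cumulative: 20
Frame 3: OPEN (3+5=8). Cumulative: 28
Frame 4: OPEN (5+2=7). Cumulative: 35
Frame 5: OPEN (4+0=4). Cumulative: 39
Frame 6: SPARE (3+7=10). 10 + next roll (5) = 15. Cumulative: 54
Frame 7: OPEN (5+4=9). Cumulative: 63
Frame 8: OPEN (3+1=4). Cumulative: 67
Frame 9: SPARE (3+7=10). 10 + next roll (0) = 10. Cumulative: 77
Frame 10: OPEN. Sum of all frame-10 rolls (0+6) = 6. Cumulative: 83

Answer: 83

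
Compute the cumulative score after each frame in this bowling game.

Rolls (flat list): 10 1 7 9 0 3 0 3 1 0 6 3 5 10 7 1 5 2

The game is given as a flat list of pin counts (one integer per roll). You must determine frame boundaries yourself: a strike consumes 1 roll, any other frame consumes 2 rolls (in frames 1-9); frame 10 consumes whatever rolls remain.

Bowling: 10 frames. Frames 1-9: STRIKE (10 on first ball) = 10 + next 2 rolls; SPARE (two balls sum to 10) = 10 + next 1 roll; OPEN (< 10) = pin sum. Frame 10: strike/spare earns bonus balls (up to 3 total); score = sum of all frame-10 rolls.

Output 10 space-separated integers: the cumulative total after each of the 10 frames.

Answer: 18 26 35 38 42 48 56 74 82 89

Derivation:
Frame 1: STRIKE. 10 + next two rolls (1+7) = 18. Cumulative: 18
Frame 2: OPEN (1+7=8). Cumulative: 26
Frame 3: OPEN (9+0=9). Cumulative: 35
Frame 4: OPEN (3+0=3). Cumulative: 38
Frame 5: OPEN (3+1=4). Cumulative: 42
Frame 6: OPEN (0+6=6). Cumulative: 48
Frame 7: OPEN (3+5=8). Cumulative: 56
Frame 8: STRIKE. 10 + next two rolls (7+1) = 18. Cumulative: 74
Frame 9: OPEN (7+1=8). Cumulative: 82
Frame 10: OPEN. Sum of all frame-10 rolls (5+2) = 7. Cumulative: 89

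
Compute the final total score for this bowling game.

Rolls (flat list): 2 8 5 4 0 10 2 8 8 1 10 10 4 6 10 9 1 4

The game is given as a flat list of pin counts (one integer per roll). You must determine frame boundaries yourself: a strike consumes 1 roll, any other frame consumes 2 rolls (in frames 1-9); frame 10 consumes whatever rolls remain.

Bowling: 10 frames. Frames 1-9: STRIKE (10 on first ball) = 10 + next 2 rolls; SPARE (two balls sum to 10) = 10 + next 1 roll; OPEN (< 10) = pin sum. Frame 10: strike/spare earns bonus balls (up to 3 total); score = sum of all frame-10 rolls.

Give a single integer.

Answer: 161

Derivation:
Frame 1: SPARE (2+8=10). 10 + next roll (5) = 15. Cumulative: 15
Frame 2: OPEN (5+4=9). Cumulative: 24
Frame 3: SPARE (0+10=10). 10 + next roll (2) = 12. Cumulative: 36
Frame 4: SPARE (2+8=10). 10 + next roll (8) = 18. Cumulative: 54
Frame 5: OPEN (8+1=9). Cumulative: 63
Frame 6: STRIKE. 10 + next two rolls (10+4) = 24. Cumulative: 87
Frame 7: STRIKE. 10 + next two rolls (4+6) = 20. Cumulative: 107
Frame 8: SPARE (4+6=10). 10 + next roll (10) = 20. Cumulative: 127
Frame 9: STRIKE. 10 + next two rolls (9+1) = 20. Cumulative: 147
Frame 10: SPARE. Sum of all frame-10 rolls (9+1+4) = 14. Cumulative: 161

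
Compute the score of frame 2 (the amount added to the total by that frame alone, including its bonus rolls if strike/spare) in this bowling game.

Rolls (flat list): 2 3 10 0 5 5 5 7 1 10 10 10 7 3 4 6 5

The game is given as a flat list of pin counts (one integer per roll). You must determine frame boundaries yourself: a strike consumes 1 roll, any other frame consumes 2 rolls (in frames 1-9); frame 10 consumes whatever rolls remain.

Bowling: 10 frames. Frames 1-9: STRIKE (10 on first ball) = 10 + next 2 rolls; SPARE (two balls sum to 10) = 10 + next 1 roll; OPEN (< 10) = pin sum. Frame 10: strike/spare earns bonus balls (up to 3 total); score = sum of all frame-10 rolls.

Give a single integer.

Answer: 15

Derivation:
Frame 1: OPEN (2+3=5). Cumulative: 5
Frame 2: STRIKE. 10 + next two rolls (0+5) = 15. Cumulative: 20
Frame 3: OPEN (0+5=5). Cumulative: 25
Frame 4: SPARE (5+5=10). 10 + next roll (7) = 17. Cumulative: 42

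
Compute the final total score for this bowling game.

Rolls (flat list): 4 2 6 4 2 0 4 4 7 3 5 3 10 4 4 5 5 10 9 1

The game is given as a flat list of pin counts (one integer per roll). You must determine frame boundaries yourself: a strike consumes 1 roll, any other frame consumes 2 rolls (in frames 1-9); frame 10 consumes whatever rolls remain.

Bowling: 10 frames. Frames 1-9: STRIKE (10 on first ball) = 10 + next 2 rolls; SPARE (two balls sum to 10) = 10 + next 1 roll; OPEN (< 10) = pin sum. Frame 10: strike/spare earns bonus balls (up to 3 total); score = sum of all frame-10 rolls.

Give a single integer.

Answer: 117

Derivation:
Frame 1: OPEN (4+2=6). Cumulative: 6
Frame 2: SPARE (6+4=10). 10 + next roll (2) = 12. Cumulative: 18
Frame 3: OPEN (2+0=2). Cumulative: 20
Frame 4: OPEN (4+4=8). Cumulative: 28
Frame 5: SPARE (7+3=10). 10 + next roll (5) = 15. Cumulative: 43
Frame 6: OPEN (5+3=8). Cumulative: 51
Frame 7: STRIKE. 10 + next two rolls (4+4) = 18. Cumulative: 69
Frame 8: OPEN (4+4=8). Cumulative: 77
Frame 9: SPARE (5+5=10). 10 + next roll (10) = 20. Cumulative: 97
Frame 10: STRIKE. Sum of all frame-10 rolls (10+9+1) = 20. Cumulative: 117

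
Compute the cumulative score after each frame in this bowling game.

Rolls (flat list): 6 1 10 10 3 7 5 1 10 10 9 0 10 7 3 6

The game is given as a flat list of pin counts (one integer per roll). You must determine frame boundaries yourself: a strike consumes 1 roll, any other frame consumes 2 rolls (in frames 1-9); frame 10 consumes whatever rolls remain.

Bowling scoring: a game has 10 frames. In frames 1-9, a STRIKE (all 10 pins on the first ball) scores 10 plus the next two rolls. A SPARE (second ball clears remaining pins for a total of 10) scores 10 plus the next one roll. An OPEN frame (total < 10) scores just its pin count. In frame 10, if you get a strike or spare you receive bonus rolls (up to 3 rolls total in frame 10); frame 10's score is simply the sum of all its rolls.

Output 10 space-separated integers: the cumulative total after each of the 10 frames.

Frame 1: OPEN (6+1=7). Cumulative: 7
Frame 2: STRIKE. 10 + next two rolls (10+3) = 23. Cumulative: 30
Frame 3: STRIKE. 10 + next two rolls (3+7) = 20. Cumulative: 50
Frame 4: SPARE (3+7=10). 10 + next roll (5) = 15. Cumulative: 65
Frame 5: OPEN (5+1=6). Cumulative: 71
Frame 6: STRIKE. 10 + next two rolls (10+9) = 29. Cumulative: 100
Frame 7: STRIKE. 10 + next two rolls (9+0) = 19. Cumulative: 119
Frame 8: OPEN (9+0=9). Cumulative: 128
Frame 9: STRIKE. 10 + next two rolls (7+3) = 20. Cumulative: 148
Frame 10: SPARE. Sum of all frame-10 rolls (7+3+6) = 16. Cumulative: 164

Answer: 7 30 50 65 71 100 119 128 148 164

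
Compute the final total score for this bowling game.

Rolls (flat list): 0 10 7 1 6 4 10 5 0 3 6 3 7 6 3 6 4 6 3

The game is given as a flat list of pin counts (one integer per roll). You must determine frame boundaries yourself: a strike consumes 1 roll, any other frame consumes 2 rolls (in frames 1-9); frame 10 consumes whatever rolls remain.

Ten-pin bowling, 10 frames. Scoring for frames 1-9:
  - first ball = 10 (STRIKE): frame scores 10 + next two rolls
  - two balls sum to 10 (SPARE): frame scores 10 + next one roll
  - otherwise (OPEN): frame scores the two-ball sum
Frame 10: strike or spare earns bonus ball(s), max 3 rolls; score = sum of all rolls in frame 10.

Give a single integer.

Answer: 124

Derivation:
Frame 1: SPARE (0+10=10). 10 + next roll (7) = 17. Cumulative: 17
Frame 2: OPEN (7+1=8). Cumulative: 25
Frame 3: SPARE (6+4=10). 10 + next roll (10) = 20. Cumulative: 45
Frame 4: STRIKE. 10 + next two rolls (5+0) = 15. Cumulative: 60
Frame 5: OPEN (5+0=5). Cumulative: 65
Frame 6: OPEN (3+6=9). Cumulative: 74
Frame 7: SPARE (3+7=10). 10 + next roll (6) = 16. Cumulative: 90
Frame 8: OPEN (6+3=9). Cumulative: 99
Frame 9: SPARE (6+4=10). 10 + next roll (6) = 16. Cumulative: 115
Frame 10: OPEN. Sum of all frame-10 rolls (6+3) = 9. Cumulative: 124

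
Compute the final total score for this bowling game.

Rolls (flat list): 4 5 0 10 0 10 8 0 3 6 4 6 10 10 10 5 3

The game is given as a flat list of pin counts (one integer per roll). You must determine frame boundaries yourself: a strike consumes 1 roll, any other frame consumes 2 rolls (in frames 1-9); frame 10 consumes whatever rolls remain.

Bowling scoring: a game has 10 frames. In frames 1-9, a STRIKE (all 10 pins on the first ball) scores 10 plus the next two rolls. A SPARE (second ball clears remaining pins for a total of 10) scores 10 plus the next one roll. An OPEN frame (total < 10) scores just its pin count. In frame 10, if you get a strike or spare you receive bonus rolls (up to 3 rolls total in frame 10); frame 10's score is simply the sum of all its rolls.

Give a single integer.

Answer: 155

Derivation:
Frame 1: OPEN (4+5=9). Cumulative: 9
Frame 2: SPARE (0+10=10). 10 + next roll (0) = 10. Cumulative: 19
Frame 3: SPARE (0+10=10). 10 + next roll (8) = 18. Cumulative: 37
Frame 4: OPEN (8+0=8). Cumulative: 45
Frame 5: OPEN (3+6=9). Cumulative: 54
Frame 6: SPARE (4+6=10). 10 + next roll (10) = 20. Cumulative: 74
Frame 7: STRIKE. 10 + next two rolls (10+10) = 30. Cumulative: 104
Frame 8: STRIKE. 10 + next two rolls (10+5) = 25. Cumulative: 129
Frame 9: STRIKE. 10 + next two rolls (5+3) = 18. Cumulative: 147
Frame 10: OPEN. Sum of all frame-10 rolls (5+3) = 8. Cumulative: 155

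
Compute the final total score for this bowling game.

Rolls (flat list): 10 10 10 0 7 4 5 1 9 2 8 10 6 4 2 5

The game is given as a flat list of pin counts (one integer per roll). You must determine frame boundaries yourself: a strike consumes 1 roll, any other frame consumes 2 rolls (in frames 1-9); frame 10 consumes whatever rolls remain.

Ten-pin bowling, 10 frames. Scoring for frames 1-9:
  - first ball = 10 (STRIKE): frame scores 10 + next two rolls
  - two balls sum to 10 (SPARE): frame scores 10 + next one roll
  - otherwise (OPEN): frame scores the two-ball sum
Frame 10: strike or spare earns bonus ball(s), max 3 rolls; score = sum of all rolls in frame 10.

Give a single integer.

Answer: 154

Derivation:
Frame 1: STRIKE. 10 + next two rolls (10+10) = 30. Cumulative: 30
Frame 2: STRIKE. 10 + next two rolls (10+0) = 20. Cumulative: 50
Frame 3: STRIKE. 10 + next two rolls (0+7) = 17. Cumulative: 67
Frame 4: OPEN (0+7=7). Cumulative: 74
Frame 5: OPEN (4+5=9). Cumulative: 83
Frame 6: SPARE (1+9=10). 10 + next roll (2) = 12. Cumulative: 95
Frame 7: SPARE (2+8=10). 10 + next roll (10) = 20. Cumulative: 115
Frame 8: STRIKE. 10 + next two rolls (6+4) = 20. Cumulative: 135
Frame 9: SPARE (6+4=10). 10 + next roll (2) = 12. Cumulative: 147
Frame 10: OPEN. Sum of all frame-10 rolls (2+5) = 7. Cumulative: 154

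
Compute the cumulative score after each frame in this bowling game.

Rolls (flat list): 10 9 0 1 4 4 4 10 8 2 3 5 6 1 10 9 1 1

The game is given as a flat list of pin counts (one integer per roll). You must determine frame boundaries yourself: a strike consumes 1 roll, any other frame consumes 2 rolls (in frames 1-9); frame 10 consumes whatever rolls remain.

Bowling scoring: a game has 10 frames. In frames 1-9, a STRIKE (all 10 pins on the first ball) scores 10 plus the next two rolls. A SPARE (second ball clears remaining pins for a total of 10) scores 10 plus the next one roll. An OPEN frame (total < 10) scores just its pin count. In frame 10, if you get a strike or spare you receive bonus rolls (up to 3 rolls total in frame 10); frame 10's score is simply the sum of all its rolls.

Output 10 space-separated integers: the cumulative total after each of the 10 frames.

Frame 1: STRIKE. 10 + next two rolls (9+0) = 19. Cumulative: 19
Frame 2: OPEN (9+0=9). Cumulative: 28
Frame 3: OPEN (1+4=5). Cumulative: 33
Frame 4: OPEN (4+4=8). Cumulative: 41
Frame 5: STRIKE. 10 + next two rolls (8+2) = 20. Cumulative: 61
Frame 6: SPARE (8+2=10). 10 + next roll (3) = 13. Cumulative: 74
Frame 7: OPEN (3+5=8). Cumulative: 82
Frame 8: OPEN (6+1=7). Cumulative: 89
Frame 9: STRIKE. 10 + next two rolls (9+1) = 20. Cumulative: 109
Frame 10: SPARE. Sum of all frame-10 rolls (9+1+1) = 11. Cumulative: 120

Answer: 19 28 33 41 61 74 82 89 109 120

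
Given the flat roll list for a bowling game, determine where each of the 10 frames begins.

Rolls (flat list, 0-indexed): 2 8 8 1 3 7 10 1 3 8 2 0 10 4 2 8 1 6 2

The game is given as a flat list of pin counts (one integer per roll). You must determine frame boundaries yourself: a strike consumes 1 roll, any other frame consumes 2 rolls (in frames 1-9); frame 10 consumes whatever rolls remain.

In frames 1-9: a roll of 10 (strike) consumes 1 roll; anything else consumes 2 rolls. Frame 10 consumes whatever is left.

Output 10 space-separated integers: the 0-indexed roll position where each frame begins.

Answer: 0 2 4 6 7 9 11 13 15 17

Derivation:
Frame 1 starts at roll index 0: rolls=2,8 (sum=10), consumes 2 rolls
Frame 2 starts at roll index 2: rolls=8,1 (sum=9), consumes 2 rolls
Frame 3 starts at roll index 4: rolls=3,7 (sum=10), consumes 2 rolls
Frame 4 starts at roll index 6: roll=10 (strike), consumes 1 roll
Frame 5 starts at roll index 7: rolls=1,3 (sum=4), consumes 2 rolls
Frame 6 starts at roll index 9: rolls=8,2 (sum=10), consumes 2 rolls
Frame 7 starts at roll index 11: rolls=0,10 (sum=10), consumes 2 rolls
Frame 8 starts at roll index 13: rolls=4,2 (sum=6), consumes 2 rolls
Frame 9 starts at roll index 15: rolls=8,1 (sum=9), consumes 2 rolls
Frame 10 starts at roll index 17: 2 remaining rolls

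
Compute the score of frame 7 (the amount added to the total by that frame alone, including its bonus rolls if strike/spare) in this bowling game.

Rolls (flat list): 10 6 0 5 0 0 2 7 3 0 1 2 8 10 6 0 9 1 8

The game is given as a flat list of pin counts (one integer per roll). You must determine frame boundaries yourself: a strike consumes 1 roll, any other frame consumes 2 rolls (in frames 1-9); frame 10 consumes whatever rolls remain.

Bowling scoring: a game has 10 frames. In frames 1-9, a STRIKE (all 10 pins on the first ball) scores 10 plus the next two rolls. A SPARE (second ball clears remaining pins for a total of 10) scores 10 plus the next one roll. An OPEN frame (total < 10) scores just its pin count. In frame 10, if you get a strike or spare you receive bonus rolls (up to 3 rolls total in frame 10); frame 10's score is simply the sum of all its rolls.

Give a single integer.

Answer: 20

Derivation:
Frame 1: STRIKE. 10 + next two rolls (6+0) = 16. Cumulative: 16
Frame 2: OPEN (6+0=6). Cumulative: 22
Frame 3: OPEN (5+0=5). Cumulative: 27
Frame 4: OPEN (0+2=2). Cumulative: 29
Frame 5: SPARE (7+3=10). 10 + next roll (0) = 10. Cumulative: 39
Frame 6: OPEN (0+1=1). Cumulative: 40
Frame 7: SPARE (2+8=10). 10 + next roll (10) = 20. Cumulative: 60
Frame 8: STRIKE. 10 + next two rolls (6+0) = 16. Cumulative: 76
Frame 9: OPEN (6+0=6). Cumulative: 82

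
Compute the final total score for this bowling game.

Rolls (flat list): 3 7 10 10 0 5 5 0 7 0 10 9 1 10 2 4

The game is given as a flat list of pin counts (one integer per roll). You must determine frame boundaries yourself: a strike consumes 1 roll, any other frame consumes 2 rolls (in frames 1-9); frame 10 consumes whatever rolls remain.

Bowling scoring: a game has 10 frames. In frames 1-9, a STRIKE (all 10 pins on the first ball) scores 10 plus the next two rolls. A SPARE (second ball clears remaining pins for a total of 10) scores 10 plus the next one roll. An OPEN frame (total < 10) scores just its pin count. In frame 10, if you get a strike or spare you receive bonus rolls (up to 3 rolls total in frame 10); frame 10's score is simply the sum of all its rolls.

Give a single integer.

Frame 1: SPARE (3+7=10). 10 + next roll (10) = 20. Cumulative: 20
Frame 2: STRIKE. 10 + next two rolls (10+0) = 20. Cumulative: 40
Frame 3: STRIKE. 10 + next two rolls (0+5) = 15. Cumulative: 55
Frame 4: OPEN (0+5=5). Cumulative: 60
Frame 5: OPEN (5+0=5). Cumulative: 65
Frame 6: OPEN (7+0=7). Cumulative: 72
Frame 7: STRIKE. 10 + next two rolls (9+1) = 20. Cumulative: 92
Frame 8: SPARE (9+1=10). 10 + next roll (10) = 20. Cumulative: 112
Frame 9: STRIKE. 10 + next two rolls (2+4) = 16. Cumulative: 128
Frame 10: OPEN. Sum of all frame-10 rolls (2+4) = 6. Cumulative: 134

Answer: 134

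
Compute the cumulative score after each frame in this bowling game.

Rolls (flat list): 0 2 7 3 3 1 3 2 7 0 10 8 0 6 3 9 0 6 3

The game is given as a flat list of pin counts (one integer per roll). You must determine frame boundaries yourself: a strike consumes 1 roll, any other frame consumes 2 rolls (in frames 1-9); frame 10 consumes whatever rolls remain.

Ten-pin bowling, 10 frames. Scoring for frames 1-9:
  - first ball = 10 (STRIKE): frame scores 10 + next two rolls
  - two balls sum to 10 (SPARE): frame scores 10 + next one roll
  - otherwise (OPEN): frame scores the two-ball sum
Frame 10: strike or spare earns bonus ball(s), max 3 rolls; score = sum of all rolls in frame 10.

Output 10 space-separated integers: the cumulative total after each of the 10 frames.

Answer: 2 15 19 24 31 49 57 66 75 84

Derivation:
Frame 1: OPEN (0+2=2). Cumulative: 2
Frame 2: SPARE (7+3=10). 10 + next roll (3) = 13. Cumulative: 15
Frame 3: OPEN (3+1=4). Cumulative: 19
Frame 4: OPEN (3+2=5). Cumulative: 24
Frame 5: OPEN (7+0=7). Cumulative: 31
Frame 6: STRIKE. 10 + next two rolls (8+0) = 18. Cumulative: 49
Frame 7: OPEN (8+0=8). Cumulative: 57
Frame 8: OPEN (6+3=9). Cumulative: 66
Frame 9: OPEN (9+0=9). Cumulative: 75
Frame 10: OPEN. Sum of all frame-10 rolls (6+3) = 9. Cumulative: 84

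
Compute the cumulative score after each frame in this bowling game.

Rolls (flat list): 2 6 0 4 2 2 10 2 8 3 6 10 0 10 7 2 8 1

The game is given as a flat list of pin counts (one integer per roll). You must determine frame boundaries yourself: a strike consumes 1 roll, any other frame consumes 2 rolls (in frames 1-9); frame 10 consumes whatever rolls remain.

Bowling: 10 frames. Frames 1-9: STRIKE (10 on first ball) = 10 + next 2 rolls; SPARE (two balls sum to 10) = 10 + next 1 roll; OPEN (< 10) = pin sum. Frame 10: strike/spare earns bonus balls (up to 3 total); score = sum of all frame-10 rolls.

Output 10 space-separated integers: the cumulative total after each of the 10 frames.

Answer: 8 12 16 36 49 58 78 95 104 113

Derivation:
Frame 1: OPEN (2+6=8). Cumulative: 8
Frame 2: OPEN (0+4=4). Cumulative: 12
Frame 3: OPEN (2+2=4). Cumulative: 16
Frame 4: STRIKE. 10 + next two rolls (2+8) = 20. Cumulative: 36
Frame 5: SPARE (2+8=10). 10 + next roll (3) = 13. Cumulative: 49
Frame 6: OPEN (3+6=9). Cumulative: 58
Frame 7: STRIKE. 10 + next two rolls (0+10) = 20. Cumulative: 78
Frame 8: SPARE (0+10=10). 10 + next roll (7) = 17. Cumulative: 95
Frame 9: OPEN (7+2=9). Cumulative: 104
Frame 10: OPEN. Sum of all frame-10 rolls (8+1) = 9. Cumulative: 113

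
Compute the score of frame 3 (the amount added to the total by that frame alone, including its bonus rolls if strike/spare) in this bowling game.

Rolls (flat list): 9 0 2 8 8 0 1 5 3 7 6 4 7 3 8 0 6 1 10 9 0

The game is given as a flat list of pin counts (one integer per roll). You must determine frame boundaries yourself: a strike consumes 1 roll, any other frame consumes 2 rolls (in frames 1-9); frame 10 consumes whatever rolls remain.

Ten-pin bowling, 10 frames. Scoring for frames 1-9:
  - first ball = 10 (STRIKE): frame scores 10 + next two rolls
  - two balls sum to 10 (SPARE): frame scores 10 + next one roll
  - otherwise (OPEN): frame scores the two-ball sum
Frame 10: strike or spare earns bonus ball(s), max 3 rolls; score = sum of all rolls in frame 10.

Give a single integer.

Frame 1: OPEN (9+0=9). Cumulative: 9
Frame 2: SPARE (2+8=10). 10 + next roll (8) = 18. Cumulative: 27
Frame 3: OPEN (8+0=8). Cumulative: 35
Frame 4: OPEN (1+5=6). Cumulative: 41
Frame 5: SPARE (3+7=10). 10 + next roll (6) = 16. Cumulative: 57

Answer: 8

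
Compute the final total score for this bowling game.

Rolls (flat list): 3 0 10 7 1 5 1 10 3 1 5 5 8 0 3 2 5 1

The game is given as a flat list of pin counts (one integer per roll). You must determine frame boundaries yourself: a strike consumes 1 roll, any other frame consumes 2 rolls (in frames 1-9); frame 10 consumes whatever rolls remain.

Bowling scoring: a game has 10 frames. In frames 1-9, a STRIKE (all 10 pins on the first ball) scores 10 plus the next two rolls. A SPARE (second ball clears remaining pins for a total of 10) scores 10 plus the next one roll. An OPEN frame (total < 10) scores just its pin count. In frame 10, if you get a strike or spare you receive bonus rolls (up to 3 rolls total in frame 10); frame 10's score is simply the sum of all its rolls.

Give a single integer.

Frame 1: OPEN (3+0=3). Cumulative: 3
Frame 2: STRIKE. 10 + next two rolls (7+1) = 18. Cumulative: 21
Frame 3: OPEN (7+1=8). Cumulative: 29
Frame 4: OPEN (5+1=6). Cumulative: 35
Frame 5: STRIKE. 10 + next two rolls (3+1) = 14. Cumulative: 49
Frame 6: OPEN (3+1=4). Cumulative: 53
Frame 7: SPARE (5+5=10). 10 + next roll (8) = 18. Cumulative: 71
Frame 8: OPEN (8+0=8). Cumulative: 79
Frame 9: OPEN (3+2=5). Cumulative: 84
Frame 10: OPEN. Sum of all frame-10 rolls (5+1) = 6. Cumulative: 90

Answer: 90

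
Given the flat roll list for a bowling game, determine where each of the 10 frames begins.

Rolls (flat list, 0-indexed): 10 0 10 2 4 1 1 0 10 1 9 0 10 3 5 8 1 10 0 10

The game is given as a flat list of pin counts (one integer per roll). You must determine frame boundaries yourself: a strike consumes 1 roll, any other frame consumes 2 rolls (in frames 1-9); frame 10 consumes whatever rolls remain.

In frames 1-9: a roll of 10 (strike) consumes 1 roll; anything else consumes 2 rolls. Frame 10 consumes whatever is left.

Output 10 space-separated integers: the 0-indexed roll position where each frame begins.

Frame 1 starts at roll index 0: roll=10 (strike), consumes 1 roll
Frame 2 starts at roll index 1: rolls=0,10 (sum=10), consumes 2 rolls
Frame 3 starts at roll index 3: rolls=2,4 (sum=6), consumes 2 rolls
Frame 4 starts at roll index 5: rolls=1,1 (sum=2), consumes 2 rolls
Frame 5 starts at roll index 7: rolls=0,10 (sum=10), consumes 2 rolls
Frame 6 starts at roll index 9: rolls=1,9 (sum=10), consumes 2 rolls
Frame 7 starts at roll index 11: rolls=0,10 (sum=10), consumes 2 rolls
Frame 8 starts at roll index 13: rolls=3,5 (sum=8), consumes 2 rolls
Frame 9 starts at roll index 15: rolls=8,1 (sum=9), consumes 2 rolls
Frame 10 starts at roll index 17: 3 remaining rolls

Answer: 0 1 3 5 7 9 11 13 15 17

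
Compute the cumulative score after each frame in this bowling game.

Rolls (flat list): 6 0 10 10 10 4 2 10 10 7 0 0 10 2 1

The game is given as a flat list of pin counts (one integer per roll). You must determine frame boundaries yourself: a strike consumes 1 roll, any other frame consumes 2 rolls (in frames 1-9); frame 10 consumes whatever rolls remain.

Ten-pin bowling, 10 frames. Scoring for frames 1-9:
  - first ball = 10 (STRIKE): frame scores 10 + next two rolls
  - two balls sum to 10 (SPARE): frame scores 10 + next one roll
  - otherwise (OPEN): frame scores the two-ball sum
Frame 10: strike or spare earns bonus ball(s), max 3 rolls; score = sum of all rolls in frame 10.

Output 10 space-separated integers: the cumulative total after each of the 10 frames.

Answer: 6 36 60 76 82 109 126 133 145 148

Derivation:
Frame 1: OPEN (6+0=6). Cumulative: 6
Frame 2: STRIKE. 10 + next two rolls (10+10) = 30. Cumulative: 36
Frame 3: STRIKE. 10 + next two rolls (10+4) = 24. Cumulative: 60
Frame 4: STRIKE. 10 + next two rolls (4+2) = 16. Cumulative: 76
Frame 5: OPEN (4+2=6). Cumulative: 82
Frame 6: STRIKE. 10 + next two rolls (10+7) = 27. Cumulative: 109
Frame 7: STRIKE. 10 + next two rolls (7+0) = 17. Cumulative: 126
Frame 8: OPEN (7+0=7). Cumulative: 133
Frame 9: SPARE (0+10=10). 10 + next roll (2) = 12. Cumulative: 145
Frame 10: OPEN. Sum of all frame-10 rolls (2+1) = 3. Cumulative: 148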